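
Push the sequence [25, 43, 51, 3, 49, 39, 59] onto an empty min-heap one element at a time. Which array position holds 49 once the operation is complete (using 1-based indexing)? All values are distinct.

5

Insert 25:
  append 25 at index 1 → [25] (no swap needed)
Insert 43:
  append 43 at index 2 → [25, 43] (no swap needed)
Insert 51:
  append 51 at index 3 → [25, 43, 51] (no swap needed)
Insert 3:
  append 3 at index 4 → [25, 43, 51, 3]
  3 < parent 43 at index 2, swap → [25, 3, 51, 43]
  3 < parent 25 at index 1, swap → [3, 25, 51, 43]
Insert 49:
  append 49 at index 5 → [3, 25, 51, 43, 49] (no swap needed)
Insert 39:
  append 39 at index 6 → [3, 25, 51, 43, 49, 39]
  39 < parent 51 at index 3, swap → [3, 25, 39, 43, 49, 51]
Insert 59:
  append 59 at index 7 → [3, 25, 39, 43, 49, 51, 59] (no swap needed)
resulting array: [3, 25, 39, 43, 49, 51, 59]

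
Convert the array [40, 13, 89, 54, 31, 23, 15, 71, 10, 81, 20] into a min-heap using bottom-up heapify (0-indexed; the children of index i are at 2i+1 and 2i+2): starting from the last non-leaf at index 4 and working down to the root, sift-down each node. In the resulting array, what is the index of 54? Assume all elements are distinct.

8

sift down from index 4:
  31 vs smaller child 20 at index 10, swap → [40, 13, 89, 54, 20, 23, 15, 71, 10, 81, 31]
sift down from index 3:
  54 vs smaller child 10 at index 8, swap → [40, 13, 89, 10, 20, 23, 15, 71, 54, 81, 31]
sift down from index 2:
  89 vs smaller child 15 at index 6, swap → [40, 13, 15, 10, 20, 23, 89, 71, 54, 81, 31]
sift down from index 1:
  13 vs smaller child 10 at index 3, swap → [40, 10, 15, 13, 20, 23, 89, 71, 54, 81, 31]
sift down from index 0:
  40 vs smaller child 10 at index 1, swap → [10, 40, 15, 13, 20, 23, 89, 71, 54, 81, 31]
  40 vs smaller child 13 at index 3, swap → [10, 13, 15, 40, 20, 23, 89, 71, 54, 81, 31]
resulting array: [10, 13, 15, 40, 20, 23, 89, 71, 54, 81, 31]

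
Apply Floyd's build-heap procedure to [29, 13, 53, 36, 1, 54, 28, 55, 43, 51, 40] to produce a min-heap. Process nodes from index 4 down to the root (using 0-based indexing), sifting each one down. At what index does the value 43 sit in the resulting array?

sift down from index 4: already satisfies heap property
sift down from index 3: already satisfies heap property
sift down from index 2:
  53 vs smaller child 28 at index 6, swap → [29, 13, 28, 36, 1, 54, 53, 55, 43, 51, 40]
sift down from index 1:
  13 vs smaller child 1 at index 4, swap → [29, 1, 28, 36, 13, 54, 53, 55, 43, 51, 40]
sift down from index 0:
  29 vs smaller child 1 at index 1, swap → [1, 29, 28, 36, 13, 54, 53, 55, 43, 51, 40]
  29 vs smaller child 13 at index 4, swap → [1, 13, 28, 36, 29, 54, 53, 55, 43, 51, 40]
resulting array: [1, 13, 28, 36, 29, 54, 53, 55, 43, 51, 40]

8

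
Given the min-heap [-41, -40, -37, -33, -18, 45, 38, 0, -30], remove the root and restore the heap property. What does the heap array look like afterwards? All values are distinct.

[-40, -33, -37, -30, -18, 45, 38, 0]

remove root -41; move last element -30 to root → [-30, -40, -37, -33, -18, 45, 38, 0]
-30 vs smaller child -40 at index 1, swap → [-40, -30, -37, -33, -18, 45, 38, 0]
-30 vs smaller child -33 at index 3, swap → [-40, -33, -37, -30, -18, 45, 38, 0]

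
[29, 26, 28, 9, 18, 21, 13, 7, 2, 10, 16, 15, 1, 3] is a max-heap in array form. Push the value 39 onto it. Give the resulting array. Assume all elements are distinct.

append 39 at index 14 → [29, 26, 28, 9, 18, 21, 13, 7, 2, 10, 16, 15, 1, 3, 39]
39 > parent 13 at index 6, swap → [29, 26, 28, 9, 18, 21, 39, 7, 2, 10, 16, 15, 1, 3, 13]
39 > parent 28 at index 2, swap → [29, 26, 39, 9, 18, 21, 28, 7, 2, 10, 16, 15, 1, 3, 13]
39 > parent 29 at index 0, swap → [39, 26, 29, 9, 18, 21, 28, 7, 2, 10, 16, 15, 1, 3, 13]

[39, 26, 29, 9, 18, 21, 28, 7, 2, 10, 16, 15, 1, 3, 13]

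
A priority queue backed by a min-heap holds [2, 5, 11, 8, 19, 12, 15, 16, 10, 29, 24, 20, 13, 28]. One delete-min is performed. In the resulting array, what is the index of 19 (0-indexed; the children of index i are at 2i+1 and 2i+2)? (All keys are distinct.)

4

remove root 2; move last element 28 to root → [28, 5, 11, 8, 19, 12, 15, 16, 10, 29, 24, 20, 13]
28 vs smaller child 5 at index 1, swap → [5, 28, 11, 8, 19, 12, 15, 16, 10, 29, 24, 20, 13]
28 vs smaller child 8 at index 3, swap → [5, 8, 11, 28, 19, 12, 15, 16, 10, 29, 24, 20, 13]
28 vs smaller child 10 at index 8, swap → [5, 8, 11, 10, 19, 12, 15, 16, 28, 29, 24, 20, 13]
resulting array: [5, 8, 11, 10, 19, 12, 15, 16, 28, 29, 24, 20, 13]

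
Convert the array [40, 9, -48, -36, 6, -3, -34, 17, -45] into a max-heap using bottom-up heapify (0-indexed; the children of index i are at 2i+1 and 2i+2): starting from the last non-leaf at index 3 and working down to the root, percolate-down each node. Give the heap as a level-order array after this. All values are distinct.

[40, 17, -3, 9, 6, -48, -34, -36, -45]

sift down from index 3:
  -36 vs larger child 17 at index 7, swap → [40, 9, -48, 17, 6, -3, -34, -36, -45]
sift down from index 2:
  -48 vs larger child -3 at index 5, swap → [40, 9, -3, 17, 6, -48, -34, -36, -45]
sift down from index 1:
  9 vs larger child 17 at index 3, swap → [40, 17, -3, 9, 6, -48, -34, -36, -45]
sift down from index 0: already satisfies heap property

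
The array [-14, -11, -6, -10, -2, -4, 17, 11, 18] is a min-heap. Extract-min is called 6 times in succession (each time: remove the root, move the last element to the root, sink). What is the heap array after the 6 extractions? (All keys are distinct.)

[11, 18, 17]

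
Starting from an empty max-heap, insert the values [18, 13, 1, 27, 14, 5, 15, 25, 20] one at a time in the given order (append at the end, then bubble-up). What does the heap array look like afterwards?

[27, 25, 15, 20, 14, 1, 5, 13, 18]

Insert 18:
  append 18 at index 0 → [18] (no swap needed)
Insert 13:
  append 13 at index 1 → [18, 13] (no swap needed)
Insert 1:
  append 1 at index 2 → [18, 13, 1] (no swap needed)
Insert 27:
  append 27 at index 3 → [18, 13, 1, 27]
  27 > parent 13 at index 1, swap → [18, 27, 1, 13]
  27 > parent 18 at index 0, swap → [27, 18, 1, 13]
Insert 14:
  append 14 at index 4 → [27, 18, 1, 13, 14] (no swap needed)
Insert 5:
  append 5 at index 5 → [27, 18, 1, 13, 14, 5]
  5 > parent 1 at index 2, swap → [27, 18, 5, 13, 14, 1]
Insert 15:
  append 15 at index 6 → [27, 18, 5, 13, 14, 1, 15]
  15 > parent 5 at index 2, swap → [27, 18, 15, 13, 14, 1, 5]
Insert 25:
  append 25 at index 7 → [27, 18, 15, 13, 14, 1, 5, 25]
  25 > parent 13 at index 3, swap → [27, 18, 15, 25, 14, 1, 5, 13]
  25 > parent 18 at index 1, swap → [27, 25, 15, 18, 14, 1, 5, 13]
Insert 20:
  append 20 at index 8 → [27, 25, 15, 18, 14, 1, 5, 13, 20]
  20 > parent 18 at index 3, swap → [27, 25, 15, 20, 14, 1, 5, 13, 18]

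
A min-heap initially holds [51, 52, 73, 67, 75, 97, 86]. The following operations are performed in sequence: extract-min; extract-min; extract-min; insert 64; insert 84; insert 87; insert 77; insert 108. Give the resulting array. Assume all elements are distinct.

[64, 73, 84, 77, 75, 97, 87, 86, 108]

extract-min → returns 51:
  remove root 51; move last element 86 to root → [86, 52, 73, 67, 75, 97]
  86 vs smaller child 52 at index 1, swap → [52, 86, 73, 67, 75, 97]
  86 vs smaller child 67 at index 3, swap → [52, 67, 73, 86, 75, 97]
extract-min → returns 52:
  remove root 52; move last element 97 to root → [97, 67, 73, 86, 75]
  97 vs smaller child 67 at index 1, swap → [67, 97, 73, 86, 75]
  97 vs smaller child 75 at index 4, swap → [67, 75, 73, 86, 97]
extract-min → returns 67:
  remove root 67; move last element 97 to root → [97, 75, 73, 86]
  97 vs smaller child 73 at index 2, swap → [73, 75, 97, 86]
insert 64:
  append 64 at index 4 → [73, 75, 97, 86, 64]
  64 < parent 75 at index 1, swap → [73, 64, 97, 86, 75]
  64 < parent 73 at index 0, swap → [64, 73, 97, 86, 75]
insert 84:
  append 84 at index 5 → [64, 73, 97, 86, 75, 84]
  84 < parent 97 at index 2, swap → [64, 73, 84, 86, 75, 97]
insert 87:
  append 87 at index 6 → [64, 73, 84, 86, 75, 97, 87] (no swap needed)
insert 77:
  append 77 at index 7 → [64, 73, 84, 86, 75, 97, 87, 77]
  77 < parent 86 at index 3, swap → [64, 73, 84, 77, 75, 97, 87, 86]
insert 108:
  append 108 at index 8 → [64, 73, 84, 77, 75, 97, 87, 86, 108] (no swap needed)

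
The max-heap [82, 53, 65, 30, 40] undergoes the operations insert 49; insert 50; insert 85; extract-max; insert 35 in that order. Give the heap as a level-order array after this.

insert 49:
  append 49 at index 5 → [82, 53, 65, 30, 40, 49] (no swap needed)
insert 50:
  append 50 at index 6 → [82, 53, 65, 30, 40, 49, 50] (no swap needed)
insert 85:
  append 85 at index 7 → [82, 53, 65, 30, 40, 49, 50, 85]
  85 > parent 30 at index 3, swap → [82, 53, 65, 85, 40, 49, 50, 30]
  85 > parent 53 at index 1, swap → [82, 85, 65, 53, 40, 49, 50, 30]
  85 > parent 82 at index 0, swap → [85, 82, 65, 53, 40, 49, 50, 30]
extract-max → returns 85:
  remove root 85; move last element 30 to root → [30, 82, 65, 53, 40, 49, 50]
  30 vs larger child 82 at index 1, swap → [82, 30, 65, 53, 40, 49, 50]
  30 vs larger child 53 at index 3, swap → [82, 53, 65, 30, 40, 49, 50]
insert 35:
  append 35 at index 7 → [82, 53, 65, 30, 40, 49, 50, 35]
  35 > parent 30 at index 3, swap → [82, 53, 65, 35, 40, 49, 50, 30]

[82, 53, 65, 35, 40, 49, 50, 30]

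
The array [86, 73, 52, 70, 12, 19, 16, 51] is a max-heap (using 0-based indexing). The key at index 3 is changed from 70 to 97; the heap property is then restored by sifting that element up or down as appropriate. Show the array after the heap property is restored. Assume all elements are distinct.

set index 3 from 70 to 97 → [86, 73, 52, 97, 12, 19, 16, 51]
97 > parent 73 at index 1, swap → [86, 97, 52, 73, 12, 19, 16, 51]
97 > parent 86 at index 0, swap → [97, 86, 52, 73, 12, 19, 16, 51]

[97, 86, 52, 73, 12, 19, 16, 51]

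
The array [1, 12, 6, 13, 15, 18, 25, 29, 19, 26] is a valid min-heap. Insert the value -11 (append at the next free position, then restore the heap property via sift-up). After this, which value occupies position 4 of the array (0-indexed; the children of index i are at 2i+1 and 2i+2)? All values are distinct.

12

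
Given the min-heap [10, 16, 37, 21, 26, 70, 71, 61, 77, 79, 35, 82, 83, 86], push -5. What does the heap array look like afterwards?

append -5 at index 14 → [10, 16, 37, 21, 26, 70, 71, 61, 77, 79, 35, 82, 83, 86, -5]
-5 < parent 71 at index 6, swap → [10, 16, 37, 21, 26, 70, -5, 61, 77, 79, 35, 82, 83, 86, 71]
-5 < parent 37 at index 2, swap → [10, 16, -5, 21, 26, 70, 37, 61, 77, 79, 35, 82, 83, 86, 71]
-5 < parent 10 at index 0, swap → [-5, 16, 10, 21, 26, 70, 37, 61, 77, 79, 35, 82, 83, 86, 71]

[-5, 16, 10, 21, 26, 70, 37, 61, 77, 79, 35, 82, 83, 86, 71]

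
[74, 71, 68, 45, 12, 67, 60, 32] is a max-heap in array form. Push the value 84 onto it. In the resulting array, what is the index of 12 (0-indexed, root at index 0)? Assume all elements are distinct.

append 84 at index 8 → [74, 71, 68, 45, 12, 67, 60, 32, 84]
84 > parent 45 at index 3, swap → [74, 71, 68, 84, 12, 67, 60, 32, 45]
84 > parent 71 at index 1, swap → [74, 84, 68, 71, 12, 67, 60, 32, 45]
84 > parent 74 at index 0, swap → [84, 74, 68, 71, 12, 67, 60, 32, 45]
resulting array: [84, 74, 68, 71, 12, 67, 60, 32, 45]

4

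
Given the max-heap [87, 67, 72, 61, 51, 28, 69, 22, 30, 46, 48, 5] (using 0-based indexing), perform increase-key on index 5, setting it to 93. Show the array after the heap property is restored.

set index 5 from 28 to 93 → [87, 67, 72, 61, 51, 93, 69, 22, 30, 46, 48, 5]
93 > parent 72 at index 2, swap → [87, 67, 93, 61, 51, 72, 69, 22, 30, 46, 48, 5]
93 > parent 87 at index 0, swap → [93, 67, 87, 61, 51, 72, 69, 22, 30, 46, 48, 5]

[93, 67, 87, 61, 51, 72, 69, 22, 30, 46, 48, 5]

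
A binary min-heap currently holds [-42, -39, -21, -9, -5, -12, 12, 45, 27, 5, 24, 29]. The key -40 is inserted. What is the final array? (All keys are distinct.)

[-42, -39, -40, -9, -5, -21, 12, 45, 27, 5, 24, 29, -12]

append -40 at index 12 → [-42, -39, -21, -9, -5, -12, 12, 45, 27, 5, 24, 29, -40]
-40 < parent -12 at index 5, swap → [-42, -39, -21, -9, -5, -40, 12, 45, 27, 5, 24, 29, -12]
-40 < parent -21 at index 2, swap → [-42, -39, -40, -9, -5, -21, 12, 45, 27, 5, 24, 29, -12]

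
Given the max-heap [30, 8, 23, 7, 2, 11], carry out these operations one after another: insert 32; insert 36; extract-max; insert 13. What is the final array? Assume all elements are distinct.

insert 32:
  append 32 at index 6 → [30, 8, 23, 7, 2, 11, 32]
  32 > parent 23 at index 2, swap → [30, 8, 32, 7, 2, 11, 23]
  32 > parent 30 at index 0, swap → [32, 8, 30, 7, 2, 11, 23]
insert 36:
  append 36 at index 7 → [32, 8, 30, 7, 2, 11, 23, 36]
  36 > parent 7 at index 3, swap → [32, 8, 30, 36, 2, 11, 23, 7]
  36 > parent 8 at index 1, swap → [32, 36, 30, 8, 2, 11, 23, 7]
  36 > parent 32 at index 0, swap → [36, 32, 30, 8, 2, 11, 23, 7]
extract-max → returns 36:
  remove root 36; move last element 7 to root → [7, 32, 30, 8, 2, 11, 23]
  7 vs larger child 32 at index 1, swap → [32, 7, 30, 8, 2, 11, 23]
  7 vs larger child 8 at index 3, swap → [32, 8, 30, 7, 2, 11, 23]
insert 13:
  append 13 at index 7 → [32, 8, 30, 7, 2, 11, 23, 13]
  13 > parent 7 at index 3, swap → [32, 8, 30, 13, 2, 11, 23, 7]
  13 > parent 8 at index 1, swap → [32, 13, 30, 8, 2, 11, 23, 7]

[32, 13, 30, 8, 2, 11, 23, 7]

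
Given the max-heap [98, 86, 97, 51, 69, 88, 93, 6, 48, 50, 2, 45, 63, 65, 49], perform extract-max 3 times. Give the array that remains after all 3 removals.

extract-max #1 returns 98:
  remove root 98; move last element 49 to root → [49, 86, 97, 51, 69, 88, 93, 6, 48, 50, 2, 45, 63, 65]
  49 vs larger child 97 at index 2, swap → [97, 86, 49, 51, 69, 88, 93, 6, 48, 50, 2, 45, 63, 65]
  49 vs larger child 93 at index 6, swap → [97, 86, 93, 51, 69, 88, 49, 6, 48, 50, 2, 45, 63, 65]
  49 vs only child 65 at index 13, swap → [97, 86, 93, 51, 69, 88, 65, 6, 48, 50, 2, 45, 63, 49]
extract-max #2 returns 97:
  remove root 97; move last element 49 to root → [49, 86, 93, 51, 69, 88, 65, 6, 48, 50, 2, 45, 63]
  49 vs larger child 93 at index 2, swap → [93, 86, 49, 51, 69, 88, 65, 6, 48, 50, 2, 45, 63]
  49 vs larger child 88 at index 5, swap → [93, 86, 88, 51, 69, 49, 65, 6, 48, 50, 2, 45, 63]
  49 vs larger child 63 at index 12, swap → [93, 86, 88, 51, 69, 63, 65, 6, 48, 50, 2, 45, 49]
extract-max #3 returns 93:
  remove root 93; move last element 49 to root → [49, 86, 88, 51, 69, 63, 65, 6, 48, 50, 2, 45]
  49 vs larger child 88 at index 2, swap → [88, 86, 49, 51, 69, 63, 65, 6, 48, 50, 2, 45]
  49 vs larger child 65 at index 6, swap → [88, 86, 65, 51, 69, 63, 49, 6, 48, 50, 2, 45]

[88, 86, 65, 51, 69, 63, 49, 6, 48, 50, 2, 45]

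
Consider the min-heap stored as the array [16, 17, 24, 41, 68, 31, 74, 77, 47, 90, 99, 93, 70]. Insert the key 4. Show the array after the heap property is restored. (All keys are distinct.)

[4, 17, 16, 41, 68, 31, 24, 77, 47, 90, 99, 93, 70, 74]

append 4 at index 13 → [16, 17, 24, 41, 68, 31, 74, 77, 47, 90, 99, 93, 70, 4]
4 < parent 74 at index 6, swap → [16, 17, 24, 41, 68, 31, 4, 77, 47, 90, 99, 93, 70, 74]
4 < parent 24 at index 2, swap → [16, 17, 4, 41, 68, 31, 24, 77, 47, 90, 99, 93, 70, 74]
4 < parent 16 at index 0, swap → [4, 17, 16, 41, 68, 31, 24, 77, 47, 90, 99, 93, 70, 74]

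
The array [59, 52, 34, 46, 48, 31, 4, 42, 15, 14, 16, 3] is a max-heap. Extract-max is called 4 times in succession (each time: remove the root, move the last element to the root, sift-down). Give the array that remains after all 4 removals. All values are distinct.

extract-max #1 returns 59:
  remove root 59; move last element 3 to root → [3, 52, 34, 46, 48, 31, 4, 42, 15, 14, 16]
  3 vs larger child 52 at index 1, swap → [52, 3, 34, 46, 48, 31, 4, 42, 15, 14, 16]
  3 vs larger child 48 at index 4, swap → [52, 48, 34, 46, 3, 31, 4, 42, 15, 14, 16]
  3 vs larger child 16 at index 10, swap → [52, 48, 34, 46, 16, 31, 4, 42, 15, 14, 3]
extract-max #2 returns 52:
  remove root 52; move last element 3 to root → [3, 48, 34, 46, 16, 31, 4, 42, 15, 14]
  3 vs larger child 48 at index 1, swap → [48, 3, 34, 46, 16, 31, 4, 42, 15, 14]
  3 vs larger child 46 at index 3, swap → [48, 46, 34, 3, 16, 31, 4, 42, 15, 14]
  3 vs larger child 42 at index 7, swap → [48, 46, 34, 42, 16, 31, 4, 3, 15, 14]
extract-max #3 returns 48:
  remove root 48; move last element 14 to root → [14, 46, 34, 42, 16, 31, 4, 3, 15]
  14 vs larger child 46 at index 1, swap → [46, 14, 34, 42, 16, 31, 4, 3, 15]
  14 vs larger child 42 at index 3, swap → [46, 42, 34, 14, 16, 31, 4, 3, 15]
  14 vs larger child 15 at index 8, swap → [46, 42, 34, 15, 16, 31, 4, 3, 14]
extract-max #4 returns 46:
  remove root 46; move last element 14 to root → [14, 42, 34, 15, 16, 31, 4, 3]
  14 vs larger child 42 at index 1, swap → [42, 14, 34, 15, 16, 31, 4, 3]
  14 vs larger child 16 at index 4, swap → [42, 16, 34, 15, 14, 31, 4, 3]

[42, 16, 34, 15, 14, 31, 4, 3]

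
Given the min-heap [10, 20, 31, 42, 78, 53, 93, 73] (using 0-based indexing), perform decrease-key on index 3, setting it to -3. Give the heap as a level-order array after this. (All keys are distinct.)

[-3, 10, 31, 20, 78, 53, 93, 73]

set index 3 from 42 to -3 → [10, 20, 31, -3, 78, 53, 93, 73]
-3 < parent 20 at index 1, swap → [10, -3, 31, 20, 78, 53, 93, 73]
-3 < parent 10 at index 0, swap → [-3, 10, 31, 20, 78, 53, 93, 73]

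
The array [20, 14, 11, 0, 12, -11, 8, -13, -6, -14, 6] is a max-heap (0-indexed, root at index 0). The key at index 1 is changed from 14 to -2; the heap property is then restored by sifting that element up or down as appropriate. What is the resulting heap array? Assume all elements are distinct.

[20, 12, 11, 0, 6, -11, 8, -13, -6, -14, -2]

set index 1 from 14 to -2 → [20, -2, 11, 0, 12, -11, 8, -13, -6, -14, 6]
-2 vs larger child 12 at index 4, swap → [20, 12, 11, 0, -2, -11, 8, -13, -6, -14, 6]
-2 vs larger child 6 at index 10, swap → [20, 12, 11, 0, 6, -11, 8, -13, -6, -14, -2]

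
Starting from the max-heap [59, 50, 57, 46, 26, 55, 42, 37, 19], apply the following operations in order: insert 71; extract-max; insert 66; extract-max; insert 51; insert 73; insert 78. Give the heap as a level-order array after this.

[78, 59, 73, 46, 51, 57, 42, 37, 19, 26, 50, 55]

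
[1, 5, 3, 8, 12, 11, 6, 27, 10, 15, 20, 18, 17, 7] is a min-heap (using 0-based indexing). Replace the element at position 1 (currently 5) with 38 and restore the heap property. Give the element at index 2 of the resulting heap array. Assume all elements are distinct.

3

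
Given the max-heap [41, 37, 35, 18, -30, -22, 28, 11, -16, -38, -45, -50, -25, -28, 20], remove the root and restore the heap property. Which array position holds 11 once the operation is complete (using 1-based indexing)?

8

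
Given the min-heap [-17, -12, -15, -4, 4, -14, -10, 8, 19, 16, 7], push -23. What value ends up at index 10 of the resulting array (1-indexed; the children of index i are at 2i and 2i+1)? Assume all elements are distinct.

append -23 at index 12 → [-17, -12, -15, -4, 4, -14, -10, 8, 19, 16, 7, -23]
-23 < parent -14 at index 6, swap → [-17, -12, -15, -4, 4, -23, -10, 8, 19, 16, 7, -14]
-23 < parent -15 at index 3, swap → [-17, -12, -23, -4, 4, -15, -10, 8, 19, 16, 7, -14]
-23 < parent -17 at index 1, swap → [-23, -12, -17, -4, 4, -15, -10, 8, 19, 16, 7, -14]
resulting array: [-23, -12, -17, -4, 4, -15, -10, 8, 19, 16, 7, -14]

16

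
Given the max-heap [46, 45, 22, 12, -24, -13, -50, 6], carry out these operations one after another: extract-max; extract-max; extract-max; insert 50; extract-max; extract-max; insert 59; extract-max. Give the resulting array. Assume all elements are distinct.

extract-max → returns 46:
  remove root 46; move last element 6 to root → [6, 45, 22, 12, -24, -13, -50]
  6 vs larger child 45 at index 1, swap → [45, 6, 22, 12, -24, -13, -50]
  6 vs larger child 12 at index 3, swap → [45, 12, 22, 6, -24, -13, -50]
extract-max → returns 45:
  remove root 45; move last element -50 to root → [-50, 12, 22, 6, -24, -13]
  -50 vs larger child 22 at index 2, swap → [22, 12, -50, 6, -24, -13]
  -50 vs only child -13 at index 5, swap → [22, 12, -13, 6, -24, -50]
extract-max → returns 22:
  remove root 22; move last element -50 to root → [-50, 12, -13, 6, -24]
  -50 vs larger child 12 at index 1, swap → [12, -50, -13, 6, -24]
  -50 vs larger child 6 at index 3, swap → [12, 6, -13, -50, -24]
insert 50:
  append 50 at index 5 → [12, 6, -13, -50, -24, 50]
  50 > parent -13 at index 2, swap → [12, 6, 50, -50, -24, -13]
  50 > parent 12 at index 0, swap → [50, 6, 12, -50, -24, -13]
extract-max → returns 50:
  remove root 50; move last element -13 to root → [-13, 6, 12, -50, -24]
  -13 vs larger child 12 at index 2, swap → [12, 6, -13, -50, -24]
extract-max → returns 12:
  remove root 12; move last element -24 to root → [-24, 6, -13, -50]
  -24 vs larger child 6 at index 1, swap → [6, -24, -13, -50]
insert 59:
  append 59 at index 4 → [6, -24, -13, -50, 59]
  59 > parent -24 at index 1, swap → [6, 59, -13, -50, -24]
  59 > parent 6 at index 0, swap → [59, 6, -13, -50, -24]
extract-max → returns 59:
  remove root 59; move last element -24 to root → [-24, 6, -13, -50]
  -24 vs larger child 6 at index 1, swap → [6, -24, -13, -50]

[6, -24, -13, -50]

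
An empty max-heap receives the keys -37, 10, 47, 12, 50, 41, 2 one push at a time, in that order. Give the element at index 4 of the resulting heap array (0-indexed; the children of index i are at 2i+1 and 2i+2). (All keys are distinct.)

12

Insert -37:
  append -37 at index 0 → [-37] (no swap needed)
Insert 10:
  append 10 at index 1 → [-37, 10]
  10 > parent -37 at index 0, swap → [10, -37]
Insert 47:
  append 47 at index 2 → [10, -37, 47]
  47 > parent 10 at index 0, swap → [47, -37, 10]
Insert 12:
  append 12 at index 3 → [47, -37, 10, 12]
  12 > parent -37 at index 1, swap → [47, 12, 10, -37]
Insert 50:
  append 50 at index 4 → [47, 12, 10, -37, 50]
  50 > parent 12 at index 1, swap → [47, 50, 10, -37, 12]
  50 > parent 47 at index 0, swap → [50, 47, 10, -37, 12]
Insert 41:
  append 41 at index 5 → [50, 47, 10, -37, 12, 41]
  41 > parent 10 at index 2, swap → [50, 47, 41, -37, 12, 10]
Insert 2:
  append 2 at index 6 → [50, 47, 41, -37, 12, 10, 2] (no swap needed)
resulting array: [50, 47, 41, -37, 12, 10, 2]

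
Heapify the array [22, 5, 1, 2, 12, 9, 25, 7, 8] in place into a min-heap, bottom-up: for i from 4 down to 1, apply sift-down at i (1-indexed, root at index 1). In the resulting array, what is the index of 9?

3

sift down from index 4: already satisfies heap property
sift down from index 3: already satisfies heap property
sift down from index 2:
  5 vs smaller child 2 at index 4, swap → [22, 2, 1, 5, 12, 9, 25, 7, 8]
sift down from index 1:
  22 vs smaller child 1 at index 3, swap → [1, 2, 22, 5, 12, 9, 25, 7, 8]
  22 vs smaller child 9 at index 6, swap → [1, 2, 9, 5, 12, 22, 25, 7, 8]
resulting array: [1, 2, 9, 5, 12, 22, 25, 7, 8]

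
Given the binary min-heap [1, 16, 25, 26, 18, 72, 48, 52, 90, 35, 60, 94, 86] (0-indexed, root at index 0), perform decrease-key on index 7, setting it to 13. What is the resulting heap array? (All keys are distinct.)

set index 7 from 52 to 13 → [1, 16, 25, 26, 18, 72, 48, 13, 90, 35, 60, 94, 86]
13 < parent 26 at index 3, swap → [1, 16, 25, 13, 18, 72, 48, 26, 90, 35, 60, 94, 86]
13 < parent 16 at index 1, swap → [1, 13, 25, 16, 18, 72, 48, 26, 90, 35, 60, 94, 86]

[1, 13, 25, 16, 18, 72, 48, 26, 90, 35, 60, 94, 86]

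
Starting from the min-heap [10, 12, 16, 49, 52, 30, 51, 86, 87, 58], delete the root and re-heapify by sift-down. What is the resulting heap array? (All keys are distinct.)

[12, 49, 16, 58, 52, 30, 51, 86, 87]

remove root 10; move last element 58 to root → [58, 12, 16, 49, 52, 30, 51, 86, 87]
58 vs smaller child 12 at index 1, swap → [12, 58, 16, 49, 52, 30, 51, 86, 87]
58 vs smaller child 49 at index 3, swap → [12, 49, 16, 58, 52, 30, 51, 86, 87]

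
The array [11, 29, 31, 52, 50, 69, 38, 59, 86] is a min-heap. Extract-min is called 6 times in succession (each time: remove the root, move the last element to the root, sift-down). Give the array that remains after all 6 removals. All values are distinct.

extract-min #1 returns 11:
  remove root 11; move last element 86 to root → [86, 29, 31, 52, 50, 69, 38, 59]
  86 vs smaller child 29 at index 1, swap → [29, 86, 31, 52, 50, 69, 38, 59]
  86 vs smaller child 50 at index 4, swap → [29, 50, 31, 52, 86, 69, 38, 59]
extract-min #2 returns 29:
  remove root 29; move last element 59 to root → [59, 50, 31, 52, 86, 69, 38]
  59 vs smaller child 31 at index 2, swap → [31, 50, 59, 52, 86, 69, 38]
  59 vs smaller child 38 at index 6, swap → [31, 50, 38, 52, 86, 69, 59]
extract-min #3 returns 31:
  remove root 31; move last element 59 to root → [59, 50, 38, 52, 86, 69]
  59 vs smaller child 38 at index 2, swap → [38, 50, 59, 52, 86, 69]
extract-min #4 returns 38:
  remove root 38; move last element 69 to root → [69, 50, 59, 52, 86]
  69 vs smaller child 50 at index 1, swap → [50, 69, 59, 52, 86]
  69 vs smaller child 52 at index 3, swap → [50, 52, 59, 69, 86]
extract-min #5 returns 50:
  remove root 50; move last element 86 to root → [86, 52, 59, 69]
  86 vs smaller child 52 at index 1, swap → [52, 86, 59, 69]
  86 vs only child 69 at index 3, swap → [52, 69, 59, 86]
extract-min #6 returns 52:
  remove root 52; move last element 86 to root → [86, 69, 59]
  86 vs smaller child 59 at index 2, swap → [59, 69, 86]

[59, 69, 86]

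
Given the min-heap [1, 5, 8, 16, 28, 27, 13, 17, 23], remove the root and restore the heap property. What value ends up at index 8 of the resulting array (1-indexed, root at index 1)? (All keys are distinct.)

remove root 1; move last element 23 to root → [23, 5, 8, 16, 28, 27, 13, 17]
23 vs smaller child 5 at index 2, swap → [5, 23, 8, 16, 28, 27, 13, 17]
23 vs smaller child 16 at index 4, swap → [5, 16, 8, 23, 28, 27, 13, 17]
23 vs only child 17 at index 8, swap → [5, 16, 8, 17, 28, 27, 13, 23]
resulting array: [5, 16, 8, 17, 28, 27, 13, 23]

23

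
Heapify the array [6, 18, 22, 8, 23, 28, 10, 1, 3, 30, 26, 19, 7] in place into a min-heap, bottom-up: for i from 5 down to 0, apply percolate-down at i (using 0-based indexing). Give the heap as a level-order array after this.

[1, 3, 7, 6, 23, 19, 10, 8, 18, 30, 26, 22, 28]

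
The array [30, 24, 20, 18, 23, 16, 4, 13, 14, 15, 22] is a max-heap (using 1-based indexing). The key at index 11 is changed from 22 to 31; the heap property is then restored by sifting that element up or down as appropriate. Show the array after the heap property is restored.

[31, 30, 20, 18, 24, 16, 4, 13, 14, 15, 23]

set index 11 from 22 to 31 → [30, 24, 20, 18, 23, 16, 4, 13, 14, 15, 31]
31 > parent 23 at index 5, swap → [30, 24, 20, 18, 31, 16, 4, 13, 14, 15, 23]
31 > parent 24 at index 2, swap → [30, 31, 20, 18, 24, 16, 4, 13, 14, 15, 23]
31 > parent 30 at index 1, swap → [31, 30, 20, 18, 24, 16, 4, 13, 14, 15, 23]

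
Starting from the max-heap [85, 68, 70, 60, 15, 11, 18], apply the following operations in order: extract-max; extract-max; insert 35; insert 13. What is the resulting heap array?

[68, 60, 35, 11, 15, 18, 13]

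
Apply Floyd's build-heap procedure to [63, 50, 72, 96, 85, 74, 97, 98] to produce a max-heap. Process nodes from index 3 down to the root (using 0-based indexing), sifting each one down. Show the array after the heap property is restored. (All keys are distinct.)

sift down from index 3:
  96 vs only child 98 at index 7, swap → [63, 50, 72, 98, 85, 74, 97, 96]
sift down from index 2:
  72 vs larger child 97 at index 6, swap → [63, 50, 97, 98, 85, 74, 72, 96]
sift down from index 1:
  50 vs larger child 98 at index 3, swap → [63, 98, 97, 50, 85, 74, 72, 96]
  50 vs only child 96 at index 7, swap → [63, 98, 97, 96, 85, 74, 72, 50]
sift down from index 0:
  63 vs larger child 98 at index 1, swap → [98, 63, 97, 96, 85, 74, 72, 50]
  63 vs larger child 96 at index 3, swap → [98, 96, 97, 63, 85, 74, 72, 50]

[98, 96, 97, 63, 85, 74, 72, 50]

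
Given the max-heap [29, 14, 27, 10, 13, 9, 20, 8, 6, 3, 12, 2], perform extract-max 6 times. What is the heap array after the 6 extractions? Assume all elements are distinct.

extract-max #1 returns 29:
  remove root 29; move last element 2 to root → [2, 14, 27, 10, 13, 9, 20, 8, 6, 3, 12]
  2 vs larger child 27 at index 2, swap → [27, 14, 2, 10, 13, 9, 20, 8, 6, 3, 12]
  2 vs larger child 20 at index 6, swap → [27, 14, 20, 10, 13, 9, 2, 8, 6, 3, 12]
extract-max #2 returns 27:
  remove root 27; move last element 12 to root → [12, 14, 20, 10, 13, 9, 2, 8, 6, 3]
  12 vs larger child 20 at index 2, swap → [20, 14, 12, 10, 13, 9, 2, 8, 6, 3]
extract-max #3 returns 20:
  remove root 20; move last element 3 to root → [3, 14, 12, 10, 13, 9, 2, 8, 6]
  3 vs larger child 14 at index 1, swap → [14, 3, 12, 10, 13, 9, 2, 8, 6]
  3 vs larger child 13 at index 4, swap → [14, 13, 12, 10, 3, 9, 2, 8, 6]
extract-max #4 returns 14:
  remove root 14; move last element 6 to root → [6, 13, 12, 10, 3, 9, 2, 8]
  6 vs larger child 13 at index 1, swap → [13, 6, 12, 10, 3, 9, 2, 8]
  6 vs larger child 10 at index 3, swap → [13, 10, 12, 6, 3, 9, 2, 8]
  6 vs only child 8 at index 7, swap → [13, 10, 12, 8, 3, 9, 2, 6]
extract-max #5 returns 13:
  remove root 13; move last element 6 to root → [6, 10, 12, 8, 3, 9, 2]
  6 vs larger child 12 at index 2, swap → [12, 10, 6, 8, 3, 9, 2]
  6 vs larger child 9 at index 5, swap → [12, 10, 9, 8, 3, 6, 2]
extract-max #6 returns 12:
  remove root 12; move last element 2 to root → [2, 10, 9, 8, 3, 6]
  2 vs larger child 10 at index 1, swap → [10, 2, 9, 8, 3, 6]
  2 vs larger child 8 at index 3, swap → [10, 8, 9, 2, 3, 6]

[10, 8, 9, 2, 3, 6]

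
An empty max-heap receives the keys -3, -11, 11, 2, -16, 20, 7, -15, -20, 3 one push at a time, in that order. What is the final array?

[20, 3, 11, -11, 2, -3, 7, -15, -20, -16]

Insert -3:
  append -3 at index 0 → [-3] (no swap needed)
Insert -11:
  append -11 at index 1 → [-3, -11] (no swap needed)
Insert 11:
  append 11 at index 2 → [-3, -11, 11]
  11 > parent -3 at index 0, swap → [11, -11, -3]
Insert 2:
  append 2 at index 3 → [11, -11, -3, 2]
  2 > parent -11 at index 1, swap → [11, 2, -3, -11]
Insert -16:
  append -16 at index 4 → [11, 2, -3, -11, -16] (no swap needed)
Insert 20:
  append 20 at index 5 → [11, 2, -3, -11, -16, 20]
  20 > parent -3 at index 2, swap → [11, 2, 20, -11, -16, -3]
  20 > parent 11 at index 0, swap → [20, 2, 11, -11, -16, -3]
Insert 7:
  append 7 at index 6 → [20, 2, 11, -11, -16, -3, 7] (no swap needed)
Insert -15:
  append -15 at index 7 → [20, 2, 11, -11, -16, -3, 7, -15] (no swap needed)
Insert -20:
  append -20 at index 8 → [20, 2, 11, -11, -16, -3, 7, -15, -20] (no swap needed)
Insert 3:
  append 3 at index 9 → [20, 2, 11, -11, -16, -3, 7, -15, -20, 3]
  3 > parent -16 at index 4, swap → [20, 2, 11, -11, 3, -3, 7, -15, -20, -16]
  3 > parent 2 at index 1, swap → [20, 3, 11, -11, 2, -3, 7, -15, -20, -16]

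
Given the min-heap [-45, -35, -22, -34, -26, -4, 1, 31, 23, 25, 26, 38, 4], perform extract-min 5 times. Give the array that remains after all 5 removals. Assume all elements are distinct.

[-4, 4, 1, 23, 25, 38, 26, 31]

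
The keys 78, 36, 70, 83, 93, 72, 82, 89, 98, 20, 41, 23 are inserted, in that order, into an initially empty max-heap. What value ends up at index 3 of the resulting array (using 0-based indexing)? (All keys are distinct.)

89

Insert 78:
  append 78 at index 0 → [78] (no swap needed)
Insert 36:
  append 36 at index 1 → [78, 36] (no swap needed)
Insert 70:
  append 70 at index 2 → [78, 36, 70] (no swap needed)
Insert 83:
  append 83 at index 3 → [78, 36, 70, 83]
  83 > parent 36 at index 1, swap → [78, 83, 70, 36]
  83 > parent 78 at index 0, swap → [83, 78, 70, 36]
Insert 93:
  append 93 at index 4 → [83, 78, 70, 36, 93]
  93 > parent 78 at index 1, swap → [83, 93, 70, 36, 78]
  93 > parent 83 at index 0, swap → [93, 83, 70, 36, 78]
Insert 72:
  append 72 at index 5 → [93, 83, 70, 36, 78, 72]
  72 > parent 70 at index 2, swap → [93, 83, 72, 36, 78, 70]
Insert 82:
  append 82 at index 6 → [93, 83, 72, 36, 78, 70, 82]
  82 > parent 72 at index 2, swap → [93, 83, 82, 36, 78, 70, 72]
Insert 89:
  append 89 at index 7 → [93, 83, 82, 36, 78, 70, 72, 89]
  89 > parent 36 at index 3, swap → [93, 83, 82, 89, 78, 70, 72, 36]
  89 > parent 83 at index 1, swap → [93, 89, 82, 83, 78, 70, 72, 36]
Insert 98:
  append 98 at index 8 → [93, 89, 82, 83, 78, 70, 72, 36, 98]
  98 > parent 83 at index 3, swap → [93, 89, 82, 98, 78, 70, 72, 36, 83]
  98 > parent 89 at index 1, swap → [93, 98, 82, 89, 78, 70, 72, 36, 83]
  98 > parent 93 at index 0, swap → [98, 93, 82, 89, 78, 70, 72, 36, 83]
Insert 20:
  append 20 at index 9 → [98, 93, 82, 89, 78, 70, 72, 36, 83, 20] (no swap needed)
Insert 41:
  append 41 at index 10 → [98, 93, 82, 89, 78, 70, 72, 36, 83, 20, 41] (no swap needed)
Insert 23:
  append 23 at index 11 → [98, 93, 82, 89, 78, 70, 72, 36, 83, 20, 41, 23] (no swap needed)
resulting array: [98, 93, 82, 89, 78, 70, 72, 36, 83, 20, 41, 23]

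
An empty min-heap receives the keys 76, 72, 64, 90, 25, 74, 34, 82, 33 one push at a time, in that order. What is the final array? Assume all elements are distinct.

[25, 33, 34, 64, 76, 74, 72, 90, 82]

Insert 76:
  append 76 at index 0 → [76] (no swap needed)
Insert 72:
  append 72 at index 1 → [76, 72]
  72 < parent 76 at index 0, swap → [72, 76]
Insert 64:
  append 64 at index 2 → [72, 76, 64]
  64 < parent 72 at index 0, swap → [64, 76, 72]
Insert 90:
  append 90 at index 3 → [64, 76, 72, 90] (no swap needed)
Insert 25:
  append 25 at index 4 → [64, 76, 72, 90, 25]
  25 < parent 76 at index 1, swap → [64, 25, 72, 90, 76]
  25 < parent 64 at index 0, swap → [25, 64, 72, 90, 76]
Insert 74:
  append 74 at index 5 → [25, 64, 72, 90, 76, 74] (no swap needed)
Insert 34:
  append 34 at index 6 → [25, 64, 72, 90, 76, 74, 34]
  34 < parent 72 at index 2, swap → [25, 64, 34, 90, 76, 74, 72]
Insert 82:
  append 82 at index 7 → [25, 64, 34, 90, 76, 74, 72, 82]
  82 < parent 90 at index 3, swap → [25, 64, 34, 82, 76, 74, 72, 90]
Insert 33:
  append 33 at index 8 → [25, 64, 34, 82, 76, 74, 72, 90, 33]
  33 < parent 82 at index 3, swap → [25, 64, 34, 33, 76, 74, 72, 90, 82]
  33 < parent 64 at index 1, swap → [25, 33, 34, 64, 76, 74, 72, 90, 82]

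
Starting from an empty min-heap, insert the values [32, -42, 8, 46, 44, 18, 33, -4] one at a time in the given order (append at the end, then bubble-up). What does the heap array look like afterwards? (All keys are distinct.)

[-42, -4, 8, 32, 44, 18, 33, 46]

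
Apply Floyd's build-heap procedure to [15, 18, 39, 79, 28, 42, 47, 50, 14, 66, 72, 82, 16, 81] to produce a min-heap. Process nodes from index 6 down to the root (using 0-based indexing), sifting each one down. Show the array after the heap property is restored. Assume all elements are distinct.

[14, 15, 16, 18, 28, 39, 47, 50, 79, 66, 72, 82, 42, 81]

sift down from index 6: already satisfies heap property
sift down from index 5:
  42 vs smaller child 16 at index 12, swap → [15, 18, 39, 79, 28, 16, 47, 50, 14, 66, 72, 82, 42, 81]
sift down from index 4: already satisfies heap property
sift down from index 3:
  79 vs smaller child 14 at index 8, swap → [15, 18, 39, 14, 28, 16, 47, 50, 79, 66, 72, 82, 42, 81]
sift down from index 2:
  39 vs smaller child 16 at index 5, swap → [15, 18, 16, 14, 28, 39, 47, 50, 79, 66, 72, 82, 42, 81]
sift down from index 1:
  18 vs smaller child 14 at index 3, swap → [15, 14, 16, 18, 28, 39, 47, 50, 79, 66, 72, 82, 42, 81]
sift down from index 0:
  15 vs smaller child 14 at index 1, swap → [14, 15, 16, 18, 28, 39, 47, 50, 79, 66, 72, 82, 42, 81]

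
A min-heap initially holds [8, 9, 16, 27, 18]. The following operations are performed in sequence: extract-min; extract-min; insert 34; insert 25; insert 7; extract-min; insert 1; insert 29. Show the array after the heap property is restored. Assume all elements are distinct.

[1, 18, 16, 34, 25, 27, 29]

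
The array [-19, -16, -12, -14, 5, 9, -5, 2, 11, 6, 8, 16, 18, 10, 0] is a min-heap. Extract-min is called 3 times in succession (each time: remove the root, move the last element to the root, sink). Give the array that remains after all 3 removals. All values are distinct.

[-12, 0, -5, 2, 5, 9, 18, 10, 11, 6, 8, 16]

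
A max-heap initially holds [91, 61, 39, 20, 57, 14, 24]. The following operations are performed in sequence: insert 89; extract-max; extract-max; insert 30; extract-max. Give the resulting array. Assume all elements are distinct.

insert 89:
  append 89 at index 7 → [91, 61, 39, 20, 57, 14, 24, 89]
  89 > parent 20 at index 3, swap → [91, 61, 39, 89, 57, 14, 24, 20]
  89 > parent 61 at index 1, swap → [91, 89, 39, 61, 57, 14, 24, 20]
extract-max → returns 91:
  remove root 91; move last element 20 to root → [20, 89, 39, 61, 57, 14, 24]
  20 vs larger child 89 at index 1, swap → [89, 20, 39, 61, 57, 14, 24]
  20 vs larger child 61 at index 3, swap → [89, 61, 39, 20, 57, 14, 24]
extract-max → returns 89:
  remove root 89; move last element 24 to root → [24, 61, 39, 20, 57, 14]
  24 vs larger child 61 at index 1, swap → [61, 24, 39, 20, 57, 14]
  24 vs larger child 57 at index 4, swap → [61, 57, 39, 20, 24, 14]
insert 30:
  append 30 at index 6 → [61, 57, 39, 20, 24, 14, 30] (no swap needed)
extract-max → returns 61:
  remove root 61; move last element 30 to root → [30, 57, 39, 20, 24, 14]
  30 vs larger child 57 at index 1, swap → [57, 30, 39, 20, 24, 14]

[57, 30, 39, 20, 24, 14]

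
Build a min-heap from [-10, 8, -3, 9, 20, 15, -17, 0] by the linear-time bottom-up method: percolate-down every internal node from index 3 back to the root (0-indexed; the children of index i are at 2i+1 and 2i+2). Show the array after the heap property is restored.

sift down from index 3:
  9 vs only child 0 at index 7, swap → [-10, 8, -3, 0, 20, 15, -17, 9]
sift down from index 2:
  -3 vs smaller child -17 at index 6, swap → [-10, 8, -17, 0, 20, 15, -3, 9]
sift down from index 1:
  8 vs smaller child 0 at index 3, swap → [-10, 0, -17, 8, 20, 15, -3, 9]
sift down from index 0:
  -10 vs smaller child -17 at index 2, swap → [-17, 0, -10, 8, 20, 15, -3, 9]

[-17, 0, -10, 8, 20, 15, -3, 9]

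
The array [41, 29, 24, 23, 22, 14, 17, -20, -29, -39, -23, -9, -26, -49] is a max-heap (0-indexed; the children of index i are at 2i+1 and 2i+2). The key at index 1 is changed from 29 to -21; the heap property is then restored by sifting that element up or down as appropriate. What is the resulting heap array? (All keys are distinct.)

[41, 23, 24, -20, 22, 14, 17, -21, -29, -39, -23, -9, -26, -49]

set index 1 from 29 to -21 → [41, -21, 24, 23, 22, 14, 17, -20, -29, -39, -23, -9, -26, -49]
-21 vs larger child 23 at index 3, swap → [41, 23, 24, -21, 22, 14, 17, -20, -29, -39, -23, -9, -26, -49]
-21 vs larger child -20 at index 7, swap → [41, 23, 24, -20, 22, 14, 17, -21, -29, -39, -23, -9, -26, -49]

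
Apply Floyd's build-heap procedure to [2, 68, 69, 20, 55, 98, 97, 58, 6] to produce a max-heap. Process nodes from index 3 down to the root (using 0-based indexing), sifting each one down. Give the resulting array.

[98, 68, 97, 58, 55, 69, 2, 20, 6]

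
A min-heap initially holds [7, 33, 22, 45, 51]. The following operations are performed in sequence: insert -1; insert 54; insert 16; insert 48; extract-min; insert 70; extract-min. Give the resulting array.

[16, 33, 22, 45, 51, 48, 54, 70]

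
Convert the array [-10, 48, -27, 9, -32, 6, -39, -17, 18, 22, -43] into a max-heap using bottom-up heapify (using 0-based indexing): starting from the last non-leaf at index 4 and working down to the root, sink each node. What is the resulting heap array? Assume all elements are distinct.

[48, 22, 6, 18, -10, -27, -39, -17, 9, -32, -43]

sift down from index 4:
  -32 vs larger child 22 at index 9, swap → [-10, 48, -27, 9, 22, 6, -39, -17, 18, -32, -43]
sift down from index 3:
  9 vs larger child 18 at index 8, swap → [-10, 48, -27, 18, 22, 6, -39, -17, 9, -32, -43]
sift down from index 2:
  -27 vs larger child 6 at index 5, swap → [-10, 48, 6, 18, 22, -27, -39, -17, 9, -32, -43]
sift down from index 1: already satisfies heap property
sift down from index 0:
  -10 vs larger child 48 at index 1, swap → [48, -10, 6, 18, 22, -27, -39, -17, 9, -32, -43]
  -10 vs larger child 22 at index 4, swap → [48, 22, 6, 18, -10, -27, -39, -17, 9, -32, -43]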